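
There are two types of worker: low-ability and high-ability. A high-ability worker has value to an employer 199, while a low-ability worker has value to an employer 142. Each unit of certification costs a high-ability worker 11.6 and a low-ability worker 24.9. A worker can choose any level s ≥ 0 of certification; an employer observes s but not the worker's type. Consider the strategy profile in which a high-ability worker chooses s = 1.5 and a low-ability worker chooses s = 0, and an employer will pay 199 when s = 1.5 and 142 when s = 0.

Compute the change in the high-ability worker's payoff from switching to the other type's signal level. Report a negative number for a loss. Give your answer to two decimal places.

-39.60

Playing s = 1.5 the high-ability worker receives 199 − 11.6 × 1.5 = 181.6.
Deviating to s = 0 yields 142 instead.
Gain from deviating: 142 − 181.6 = -39.60.
The gain is negative, so the high-ability type's incentive-compatibility constraint is satisfied.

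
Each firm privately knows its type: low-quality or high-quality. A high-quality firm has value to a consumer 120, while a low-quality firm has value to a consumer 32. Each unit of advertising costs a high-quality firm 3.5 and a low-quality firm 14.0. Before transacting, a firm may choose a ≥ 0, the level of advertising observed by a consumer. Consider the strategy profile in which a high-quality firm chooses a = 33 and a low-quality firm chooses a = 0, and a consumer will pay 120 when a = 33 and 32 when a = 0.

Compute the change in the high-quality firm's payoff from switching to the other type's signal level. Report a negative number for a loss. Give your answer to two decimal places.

Playing a = 33 the high-quality firm receives 120 − 3.5 × 33 = 4.5.
Deviating to a = 0 yields 32 instead.
Gain from deviating: 32 − 4.5 = 27.50.
The gain is positive, so the high-quality type's incentive-compatibility constraint is violated — this profile is not a separating equilibrium.

27.50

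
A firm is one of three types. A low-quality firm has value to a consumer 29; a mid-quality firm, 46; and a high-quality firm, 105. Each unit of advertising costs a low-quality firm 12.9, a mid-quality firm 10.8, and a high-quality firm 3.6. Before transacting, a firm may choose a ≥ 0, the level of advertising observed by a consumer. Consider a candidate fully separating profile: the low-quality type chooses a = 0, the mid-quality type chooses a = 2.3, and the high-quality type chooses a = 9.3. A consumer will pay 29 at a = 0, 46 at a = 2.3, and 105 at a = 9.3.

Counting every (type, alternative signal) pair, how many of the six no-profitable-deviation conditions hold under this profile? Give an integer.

High-quality (own payoff 105 − 3.6×9.3 = 71.52): to a=0 gives 29 → no gain ✓; to a=2.3 gives 46 − 3.6×2.3 = 37.72 → no gain ✓.
Low-quality (own payoff 29): to a=2.3 gives 46 − 12.9×2.3 = 16.33 → no gain ✓; to a=9.3 gives 105 − 12.9×9.3 = -14.97 → no gain ✓.
Mid-quality (own payoff 46 − 10.8×2.3 = 21.16): to a=0 gives 29 → profitable ✗; to a=9.3 gives 105 − 10.8×9.3 = 4.56 → no gain ✓.
5 of the 6 constraints hold; not an equilibrium.

5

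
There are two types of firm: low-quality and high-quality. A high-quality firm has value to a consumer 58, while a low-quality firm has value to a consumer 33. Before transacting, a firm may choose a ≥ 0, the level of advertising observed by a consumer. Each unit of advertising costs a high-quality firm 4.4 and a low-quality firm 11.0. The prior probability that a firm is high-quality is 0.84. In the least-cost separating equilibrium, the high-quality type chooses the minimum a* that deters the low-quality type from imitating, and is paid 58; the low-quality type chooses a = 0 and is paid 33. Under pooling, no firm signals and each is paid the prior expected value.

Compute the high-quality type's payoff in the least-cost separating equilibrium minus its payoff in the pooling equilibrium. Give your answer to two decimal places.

-6.00

Least-cost separating signal: a* solves 33 = 58 − 11.0·a*, so a* = (58 − 33)/11.0 ≈ 2.2727.
High-quality type's separating payoff: 58 − 4.4 × a* = 58 − 4.4 × (58 − 33)/11.0 = 58 − 110/11.0 = 48.
Pooling payoff: 0.84 × 58 + 0.16 × 33 = 54.
Difference: 48 − 54 = -6.00.
The high-quality type would prefer the pooling outcome.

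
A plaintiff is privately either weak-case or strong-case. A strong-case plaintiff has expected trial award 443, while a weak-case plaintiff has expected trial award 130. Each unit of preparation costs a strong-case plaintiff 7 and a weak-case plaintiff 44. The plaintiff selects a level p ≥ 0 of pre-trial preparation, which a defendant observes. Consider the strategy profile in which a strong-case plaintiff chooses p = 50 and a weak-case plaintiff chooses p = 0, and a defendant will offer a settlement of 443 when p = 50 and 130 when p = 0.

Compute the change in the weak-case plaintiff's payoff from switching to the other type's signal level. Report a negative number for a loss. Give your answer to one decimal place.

-1887.0

Playing p = 0 the weak-case plaintiff receives 130.
Deviating to p = 50 brings payment 443 at cost 44 × 50 = 2200, netting -1757.
Gain from deviating: -1757 − 130 = -1887.0.
The gain is negative, so the weak-case type's incentive-compatibility constraint is satisfied.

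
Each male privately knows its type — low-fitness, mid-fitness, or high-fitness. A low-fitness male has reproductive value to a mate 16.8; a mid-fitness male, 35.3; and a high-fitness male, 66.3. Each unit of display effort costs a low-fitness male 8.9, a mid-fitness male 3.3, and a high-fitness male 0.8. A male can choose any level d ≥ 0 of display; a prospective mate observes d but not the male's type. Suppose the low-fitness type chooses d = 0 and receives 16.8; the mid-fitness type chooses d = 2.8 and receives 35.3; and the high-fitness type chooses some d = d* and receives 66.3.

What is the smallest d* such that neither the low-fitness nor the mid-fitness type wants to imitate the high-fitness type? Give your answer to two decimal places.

12.19

Mid-fitness type (on-path payoff 35.3 − 3.3×2.8 = 26.06) won't mimic when 26.06 ≥ 66.3 − 3.3·d*, i.e. d* ≥ 12.19.
Low-fitness type (on-path payoff 16.8) won't mimic when 16.8 ≥ 66.3 − 8.9·d*, i.e. d* ≥ 5.56.
Both must hold, so d* = max(5.56, 12.19) = 12.19. The mid-fitness type's constraint binds.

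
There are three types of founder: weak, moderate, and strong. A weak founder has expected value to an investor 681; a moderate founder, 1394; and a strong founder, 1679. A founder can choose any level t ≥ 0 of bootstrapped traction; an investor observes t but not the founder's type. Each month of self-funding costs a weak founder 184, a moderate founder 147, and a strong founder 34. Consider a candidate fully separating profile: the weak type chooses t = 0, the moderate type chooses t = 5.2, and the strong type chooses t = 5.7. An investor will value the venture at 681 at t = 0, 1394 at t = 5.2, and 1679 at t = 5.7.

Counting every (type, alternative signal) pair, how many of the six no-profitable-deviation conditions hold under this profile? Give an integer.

Strong (own payoff 1679 − 34×5.7 = 1485.2): to t=0 gives 681 → no gain ✓; to t=5.2 gives 1394 − 34×5.2 = 1217.2 → no gain ✓.
Weak (own payoff 681): to t=5.2 gives 1394 − 184×5.2 = 437.2 → no gain ✓; to t=5.7 gives 1679 − 184×5.7 = 630.2 → no gain ✓.
Moderate (own payoff 1394 − 147×5.2 = 629.6): to t=0 gives 681 → profitable ✗; to t=5.7 gives 1679 − 147×5.7 = 841.1 → profitable ✗.
4 of the 6 constraints hold; not an equilibrium.

4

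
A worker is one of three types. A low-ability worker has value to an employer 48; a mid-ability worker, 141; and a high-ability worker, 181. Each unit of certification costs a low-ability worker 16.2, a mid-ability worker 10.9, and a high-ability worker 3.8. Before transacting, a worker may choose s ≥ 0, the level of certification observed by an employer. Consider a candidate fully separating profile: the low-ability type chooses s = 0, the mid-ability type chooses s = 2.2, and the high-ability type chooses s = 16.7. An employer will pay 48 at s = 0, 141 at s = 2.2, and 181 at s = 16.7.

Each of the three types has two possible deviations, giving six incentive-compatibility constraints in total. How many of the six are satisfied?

4

Mid-ability (own payoff 141 − 10.9×2.2 = 117.02): to s=0 gives 48 → no gain ✓; to s=16.7 gives 181 − 10.9×16.7 = -1.03 → no gain ✓.
Low-ability (own payoff 48): to s=2.2 gives 141 − 16.2×2.2 = 105.36 → profitable ✗; to s=16.7 gives 181 − 16.2×16.7 = -89.54 → no gain ✓.
High-ability (own payoff 181 − 3.8×16.7 = 117.54): to s=0 gives 48 → no gain ✓; to s=2.2 gives 141 − 3.8×2.2 = 132.64 → profitable ✗.
4 of the 6 constraints hold; not an equilibrium.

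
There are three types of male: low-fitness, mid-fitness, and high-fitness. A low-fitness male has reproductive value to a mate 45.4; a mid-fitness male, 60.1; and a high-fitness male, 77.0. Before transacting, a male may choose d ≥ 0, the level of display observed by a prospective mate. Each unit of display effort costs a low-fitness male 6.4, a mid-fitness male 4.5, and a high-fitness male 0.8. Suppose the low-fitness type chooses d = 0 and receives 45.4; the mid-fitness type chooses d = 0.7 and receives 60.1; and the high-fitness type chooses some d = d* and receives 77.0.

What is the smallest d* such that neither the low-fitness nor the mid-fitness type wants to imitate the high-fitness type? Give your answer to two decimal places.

4.94

Mid-fitness type (on-path payoff 60.1 − 4.5×0.7 = 56.95) won't mimic when 56.95 ≥ 77.0 − 4.5·d*, i.e. d* ≥ 4.46.
Low-fitness type (on-path payoff 45.4) won't mimic when 45.4 ≥ 77.0 − 6.4·d*, i.e. d* ≥ 4.94.
Both must hold, so d* = max(4.94, 4.46) = 4.94. The low-fitness type's constraint binds.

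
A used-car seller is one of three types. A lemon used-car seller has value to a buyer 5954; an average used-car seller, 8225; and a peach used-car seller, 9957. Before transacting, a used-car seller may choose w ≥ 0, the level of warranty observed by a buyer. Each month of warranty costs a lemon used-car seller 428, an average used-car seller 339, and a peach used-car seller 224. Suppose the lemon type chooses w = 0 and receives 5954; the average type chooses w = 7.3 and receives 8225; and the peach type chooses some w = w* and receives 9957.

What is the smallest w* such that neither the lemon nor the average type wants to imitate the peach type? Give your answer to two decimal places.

12.41

Lemon type (on-path payoff 5954) won't mimic when 5954 ≥ 9957 − 428·w*, i.e. w* ≥ 9.35.
Average type (on-path payoff 8225 − 339×7.3 = 5750.3) won't mimic when 5750.3 ≥ 9957 − 339·w*, i.e. w* ≥ 12.41.
Both must hold, so w* = max(9.35, 12.41) = 12.41. The average type's constraint binds.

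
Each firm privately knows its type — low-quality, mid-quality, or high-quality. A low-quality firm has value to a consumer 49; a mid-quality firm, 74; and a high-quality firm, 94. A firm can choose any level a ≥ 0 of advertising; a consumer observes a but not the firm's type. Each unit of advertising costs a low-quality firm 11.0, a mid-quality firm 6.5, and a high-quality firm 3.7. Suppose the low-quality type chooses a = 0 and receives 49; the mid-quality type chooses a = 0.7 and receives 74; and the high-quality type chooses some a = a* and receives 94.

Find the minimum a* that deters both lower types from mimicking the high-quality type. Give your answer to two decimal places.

Low-quality type (on-path payoff 49) won't mimic when 49 ≥ 94 − 11.0·a*, i.e. a* ≥ 4.09.
Mid-quality type (on-path payoff 74 − 6.5×0.7 = 69.45) won't mimic when 69.45 ≥ 94 − 6.5·a*, i.e. a* ≥ 3.78.
Both must hold, so a* = max(4.09, 3.78) = 4.09. The low-quality type's constraint binds.

4.09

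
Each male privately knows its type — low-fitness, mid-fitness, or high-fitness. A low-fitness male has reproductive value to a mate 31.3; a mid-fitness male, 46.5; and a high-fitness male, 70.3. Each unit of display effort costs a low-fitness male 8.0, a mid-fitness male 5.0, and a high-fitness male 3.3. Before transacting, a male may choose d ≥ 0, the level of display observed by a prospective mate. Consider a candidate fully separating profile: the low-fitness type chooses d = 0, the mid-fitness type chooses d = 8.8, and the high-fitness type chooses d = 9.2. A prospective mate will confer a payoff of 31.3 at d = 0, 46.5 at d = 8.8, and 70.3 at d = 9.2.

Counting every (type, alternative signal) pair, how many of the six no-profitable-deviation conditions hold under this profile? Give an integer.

4

Low-fitness (own payoff 31.3): to d=8.8 gives 46.5 − 8.0×8.8 = -23.9 → no gain ✓; to d=9.2 gives 70.3 − 8.0×9.2 = -3.3 → no gain ✓.
Mid-fitness (own payoff 46.5 − 5.0×8.8 = 2.5): to d=0 gives 31.3 → profitable ✗; to d=9.2 gives 70.3 − 5.0×9.2 = 24.3 → profitable ✗.
High-fitness (own payoff 70.3 − 3.3×9.2 = 39.94): to d=0 gives 31.3 → no gain ✓; to d=8.8 gives 46.5 − 3.3×8.8 = 17.46 → no gain ✓.
4 of the 6 constraints hold; not an equilibrium.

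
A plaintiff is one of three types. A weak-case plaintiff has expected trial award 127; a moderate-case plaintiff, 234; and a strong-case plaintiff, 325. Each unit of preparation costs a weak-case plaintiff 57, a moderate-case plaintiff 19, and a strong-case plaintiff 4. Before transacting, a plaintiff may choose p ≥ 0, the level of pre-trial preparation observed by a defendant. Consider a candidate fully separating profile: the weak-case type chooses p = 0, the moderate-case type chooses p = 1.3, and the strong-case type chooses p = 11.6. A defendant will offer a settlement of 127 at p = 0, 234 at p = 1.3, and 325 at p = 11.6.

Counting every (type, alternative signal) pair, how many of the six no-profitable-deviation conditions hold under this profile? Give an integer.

Moderate-case (own payoff 234 − 19×1.3 = 209.3): to p=0 gives 127 → no gain ✓; to p=11.6 gives 325 − 19×11.6 = 104.6 → no gain ✓.
Weak-case (own payoff 127): to p=1.3 gives 234 − 57×1.3 = 159.9 → profitable ✗; to p=11.6 gives 325 − 57×11.6 = -336.2 → no gain ✓.
Strong-case (own payoff 325 − 4×11.6 = 278.6): to p=0 gives 127 → no gain ✓; to p=1.3 gives 234 − 4×1.3 = 228.8 → no gain ✓.
5 of the 6 constraints hold; not an equilibrium.

5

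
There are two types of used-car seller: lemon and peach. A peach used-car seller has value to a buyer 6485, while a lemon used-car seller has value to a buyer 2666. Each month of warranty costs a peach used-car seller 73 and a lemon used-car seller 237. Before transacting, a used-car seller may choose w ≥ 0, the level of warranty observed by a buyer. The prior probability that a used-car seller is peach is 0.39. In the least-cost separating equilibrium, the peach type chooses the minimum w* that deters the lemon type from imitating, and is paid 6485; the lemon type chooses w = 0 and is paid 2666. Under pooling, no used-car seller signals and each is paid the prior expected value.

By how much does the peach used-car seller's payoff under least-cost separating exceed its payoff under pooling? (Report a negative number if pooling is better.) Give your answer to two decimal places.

1153.27

Least-cost separating signal: w* solves 2666 = 6485 − 237·w*, so w* = (6485 − 2666)/237 ≈ 16.1139.
Peach type's separating payoff: 6485 − 73 × w* = 6485 − 73 × (6485 − 2666)/237 = 6485 − 278787/237 ≈ 5308.6835.
Pooling payoff: 0.39 × 6485 + 0.61 × 2666 = 4155.41.
Difference: 5308.6835 − 4155.41 = 1153.2735, i.e. 1153.27 to two decimal places.
The peach type prefers to separate.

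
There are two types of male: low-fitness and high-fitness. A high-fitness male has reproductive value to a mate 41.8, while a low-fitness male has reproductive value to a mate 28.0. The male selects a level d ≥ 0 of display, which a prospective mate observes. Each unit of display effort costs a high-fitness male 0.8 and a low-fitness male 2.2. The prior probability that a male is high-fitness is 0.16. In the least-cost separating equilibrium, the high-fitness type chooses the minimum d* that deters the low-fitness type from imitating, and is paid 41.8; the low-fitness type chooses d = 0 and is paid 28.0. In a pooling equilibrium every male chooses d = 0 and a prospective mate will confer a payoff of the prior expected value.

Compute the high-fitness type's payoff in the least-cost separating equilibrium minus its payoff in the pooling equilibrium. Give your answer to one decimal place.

6.6

Least-cost separating signal: d* solves 28.0 = 41.8 − 2.2·d*, so d* = (41.8 − 28.0)/2.2 ≈ 6.2727.
High-fitness type's separating payoff: 41.8 − 0.8 × d* = 41.8 − 0.8 × (41.8 − 28.0)/2.2 = 41.8 − 11.04/2.2 ≈ 36.782.
Pooling payoff: 0.16 × 41.8 + 0.84 × 28.0 = 30.208.
Difference: 36.782 − 30.208 = 6.574, i.e. 6.6 to one decimal place.
The high-fitness type prefers to separate.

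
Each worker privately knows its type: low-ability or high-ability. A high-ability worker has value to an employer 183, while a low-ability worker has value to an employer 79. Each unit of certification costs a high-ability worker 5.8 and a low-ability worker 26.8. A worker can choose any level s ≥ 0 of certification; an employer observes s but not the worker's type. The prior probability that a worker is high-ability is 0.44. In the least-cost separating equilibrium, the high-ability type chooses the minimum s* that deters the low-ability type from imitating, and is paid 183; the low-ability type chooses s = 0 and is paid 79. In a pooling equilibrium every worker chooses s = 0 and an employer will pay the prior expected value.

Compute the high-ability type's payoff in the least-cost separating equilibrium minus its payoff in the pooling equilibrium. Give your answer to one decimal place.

Least-cost separating signal: s* solves 79 = 183 − 26.8·s*, so s* = (183 − 79)/26.8 ≈ 3.8806.
High-ability type's separating payoff: 183 − 5.8 × s* = 183 − 5.8 × (183 − 79)/26.8 = 183 − 603.2/26.8 ≈ 160.493.
Pooling payoff: 0.44 × 183 + 0.56 × 79 = 124.76.
Difference: 160.493 − 124.76 = 35.733, i.e. 35.7 to one decimal place.
The high-ability type prefers to separate.

35.7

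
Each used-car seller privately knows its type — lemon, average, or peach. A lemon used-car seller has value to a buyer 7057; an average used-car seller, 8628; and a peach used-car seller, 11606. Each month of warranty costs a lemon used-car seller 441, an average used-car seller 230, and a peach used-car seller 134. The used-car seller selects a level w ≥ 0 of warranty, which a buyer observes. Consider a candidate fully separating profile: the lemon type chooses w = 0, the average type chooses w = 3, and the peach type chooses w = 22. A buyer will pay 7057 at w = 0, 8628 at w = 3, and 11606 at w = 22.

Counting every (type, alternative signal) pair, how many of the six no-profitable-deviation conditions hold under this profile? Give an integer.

Lemon (own payoff 7057): to w=3 gives 8628 − 441×3 = 7305 → profitable ✗; to w=22 gives 11606 − 441×22 = 1904 → no gain ✓.
Peach (own payoff 11606 − 134×22 = 8658): to w=0 gives 7057 → no gain ✓; to w=3 gives 8628 − 134×3 = 8226 → no gain ✓.
Average (own payoff 8628 − 230×3 = 7938): to w=0 gives 7057 → no gain ✓; to w=22 gives 11606 − 230×22 = 6546 → no gain ✓.
5 of the 6 constraints hold; not an equilibrium.

5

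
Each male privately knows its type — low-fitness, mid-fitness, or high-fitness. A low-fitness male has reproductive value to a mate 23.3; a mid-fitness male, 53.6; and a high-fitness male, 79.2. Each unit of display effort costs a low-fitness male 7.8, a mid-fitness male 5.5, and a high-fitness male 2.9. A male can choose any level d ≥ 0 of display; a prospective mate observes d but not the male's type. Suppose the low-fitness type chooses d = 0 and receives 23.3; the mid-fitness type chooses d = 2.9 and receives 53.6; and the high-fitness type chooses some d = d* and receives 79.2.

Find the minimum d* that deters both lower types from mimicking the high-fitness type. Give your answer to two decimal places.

7.55

Low-fitness type (on-path payoff 23.3) won't mimic when 23.3 ≥ 79.2 − 7.8·d*, i.e. d* ≥ 7.17.
Mid-fitness type (on-path payoff 53.6 − 5.5×2.9 = 37.65) won't mimic when 37.65 ≥ 79.2 − 5.5·d*, i.e. d* ≥ 7.55.
Both must hold, so d* = max(7.17, 7.55) = 7.55. The mid-fitness type's constraint binds.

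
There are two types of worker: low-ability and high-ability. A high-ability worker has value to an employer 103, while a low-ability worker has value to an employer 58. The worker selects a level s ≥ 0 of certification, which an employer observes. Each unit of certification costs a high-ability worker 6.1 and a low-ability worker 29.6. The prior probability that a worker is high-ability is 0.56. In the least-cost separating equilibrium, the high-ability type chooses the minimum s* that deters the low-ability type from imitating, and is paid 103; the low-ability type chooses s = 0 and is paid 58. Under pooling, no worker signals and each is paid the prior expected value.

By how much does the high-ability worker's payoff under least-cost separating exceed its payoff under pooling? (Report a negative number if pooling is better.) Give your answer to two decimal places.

Least-cost separating signal: s* solves 58 = 103 − 29.6·s*, so s* = (103 − 58)/29.6 ≈ 1.5203.
High-ability type's separating payoff: 103 − 6.1 × s* = 103 − 6.1 × (103 − 58)/29.6 = 103 − 274.5/29.6 ≈ 93.7264.
Pooling payoff: 0.56 × 103 + 0.44 × 58 = 83.2.
Difference: 93.7264 − 83.2 = 10.5264, i.e. 10.53 to two decimal places.
The high-ability type prefers to separate.

10.53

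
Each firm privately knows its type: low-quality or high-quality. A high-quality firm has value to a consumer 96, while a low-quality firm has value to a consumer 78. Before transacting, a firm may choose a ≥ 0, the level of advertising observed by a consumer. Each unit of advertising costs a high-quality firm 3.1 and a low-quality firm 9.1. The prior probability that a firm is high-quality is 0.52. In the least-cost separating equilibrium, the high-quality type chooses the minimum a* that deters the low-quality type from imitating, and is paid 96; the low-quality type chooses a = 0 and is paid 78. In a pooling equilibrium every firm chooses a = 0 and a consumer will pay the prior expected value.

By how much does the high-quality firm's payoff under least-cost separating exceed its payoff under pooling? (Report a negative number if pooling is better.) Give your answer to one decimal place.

Least-cost separating signal: a* solves 78 = 96 − 9.1·a*, so a* = (96 − 78)/9.1 ≈ 1.9780.
High-quality type's separating payoff: 96 − 3.1 × a* = 96 − 3.1 × (96 − 78)/9.1 = 96 − 55.8/9.1 ≈ 89.868.
Pooling payoff: 0.52 × 96 + 0.48 × 78 = 87.36.
Difference: 89.868 − 87.36 = 2.508, i.e. 2.5 to one decimal place.
The high-quality type prefers to separate.

2.5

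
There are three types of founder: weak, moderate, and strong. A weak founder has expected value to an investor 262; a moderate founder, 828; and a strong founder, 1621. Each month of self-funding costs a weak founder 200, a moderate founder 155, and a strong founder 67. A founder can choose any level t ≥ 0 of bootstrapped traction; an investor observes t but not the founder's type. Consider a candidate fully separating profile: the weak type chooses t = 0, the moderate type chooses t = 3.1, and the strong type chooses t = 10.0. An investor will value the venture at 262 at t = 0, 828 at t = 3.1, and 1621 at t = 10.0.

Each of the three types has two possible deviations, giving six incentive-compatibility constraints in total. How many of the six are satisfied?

Moderate (own payoff 828 − 155×3.1 = 347.5): to t=0 gives 262 → no gain ✓; to t=10.0 gives 1621 − 155×10.0 = 71 → no gain ✓.
Strong (own payoff 1621 − 67×10.0 = 951): to t=0 gives 262 → no gain ✓; to t=3.1 gives 828 − 67×3.1 = 620.3 → no gain ✓.
Weak (own payoff 262): to t=3.1 gives 828 − 200×3.1 = 208 → no gain ✓; to t=10.0 gives 1621 − 200×10.0 = -379 → no gain ✓.
6 of the 6 constraints hold; this profile is a separating equilibrium.

6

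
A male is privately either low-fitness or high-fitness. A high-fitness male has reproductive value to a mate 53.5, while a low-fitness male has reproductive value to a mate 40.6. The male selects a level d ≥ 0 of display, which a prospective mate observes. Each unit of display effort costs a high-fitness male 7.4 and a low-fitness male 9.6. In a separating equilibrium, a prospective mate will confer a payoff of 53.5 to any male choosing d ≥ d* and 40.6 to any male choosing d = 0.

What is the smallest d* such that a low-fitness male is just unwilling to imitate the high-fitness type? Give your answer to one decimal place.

1.3

A low-fitness male choosing d = 0 receives 40.6.
Imitating at d* instead would pay 53.5 at cost 9.6·d*, netting 53.5 − 9.6·d*.
Indifference: 40.6 = 53.5 − 9.6·d*, so d* = (53.5 − 40.6) / 9.6 ≈ 1.3.
At d* the low-fitness type's incentive constraint just binds; the high-fitness type strictly prefers d* since its per-unit cost is lower.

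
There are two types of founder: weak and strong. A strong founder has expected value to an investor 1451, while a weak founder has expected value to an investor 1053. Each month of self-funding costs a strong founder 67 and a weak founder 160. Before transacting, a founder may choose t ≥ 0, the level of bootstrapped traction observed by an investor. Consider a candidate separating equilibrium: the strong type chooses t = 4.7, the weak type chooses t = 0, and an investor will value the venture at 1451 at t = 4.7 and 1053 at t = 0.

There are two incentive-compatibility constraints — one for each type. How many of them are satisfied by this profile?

2

Strong type: signal → 1451 − 67 × 4.7 = 1136.1; deviate to 0 → 1053. IC holds (1136.1 ≥ 1053).
Weak type: stay at 0 → 1053; mimic → 1451 − 160 × 4.7 = 699. IC holds (1053 ≥ 699).
2 of 2 constraints hold, so this is a separating equilibrium.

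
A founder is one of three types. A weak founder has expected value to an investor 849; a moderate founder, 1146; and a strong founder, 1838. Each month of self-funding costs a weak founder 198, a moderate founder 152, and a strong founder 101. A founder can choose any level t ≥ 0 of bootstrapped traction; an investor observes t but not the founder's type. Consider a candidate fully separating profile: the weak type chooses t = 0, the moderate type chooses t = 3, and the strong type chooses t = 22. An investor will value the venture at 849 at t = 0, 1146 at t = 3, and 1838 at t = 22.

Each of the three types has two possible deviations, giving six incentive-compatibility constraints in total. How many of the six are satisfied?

Moderate (own payoff 1146 − 152×3 = 690): to t=0 gives 849 → profitable ✗; to t=22 gives 1838 − 152×22 = -1506 → no gain ✓.
Weak (own payoff 849): to t=3 gives 1146 − 198×3 = 552 → no gain ✓; to t=22 gives 1838 − 198×22 = -2518 → no gain ✓.
Strong (own payoff 1838 − 101×22 = -384): to t=0 gives 849 → profitable ✗; to t=3 gives 1146 − 101×3 = 843 → profitable ✗.
3 of the 6 constraints hold; not an equilibrium.

3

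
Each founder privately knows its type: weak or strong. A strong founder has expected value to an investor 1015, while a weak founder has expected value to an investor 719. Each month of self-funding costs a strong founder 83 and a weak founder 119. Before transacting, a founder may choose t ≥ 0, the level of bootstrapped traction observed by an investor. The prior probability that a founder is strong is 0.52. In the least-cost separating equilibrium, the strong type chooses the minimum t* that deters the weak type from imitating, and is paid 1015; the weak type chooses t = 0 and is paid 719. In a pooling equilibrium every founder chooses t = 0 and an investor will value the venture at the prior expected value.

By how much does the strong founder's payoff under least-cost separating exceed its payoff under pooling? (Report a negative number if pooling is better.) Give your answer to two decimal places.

Least-cost separating signal: t* solves 719 = 1015 − 119·t*, so t* = (1015 − 719)/119 ≈ 2.4874.
Strong type's separating payoff: 1015 − 83 × t* = 1015 − 83 × (1015 − 719)/119 = 1015 − 24568/119 ≈ 808.5462.
Pooling payoff: 0.52 × 1015 + 0.48 × 719 = 872.92.
Difference: 808.5462 − 872.92 = -64.3738, i.e. -64.37 to two decimal places.
The strong type would prefer the pooling outcome.

-64.37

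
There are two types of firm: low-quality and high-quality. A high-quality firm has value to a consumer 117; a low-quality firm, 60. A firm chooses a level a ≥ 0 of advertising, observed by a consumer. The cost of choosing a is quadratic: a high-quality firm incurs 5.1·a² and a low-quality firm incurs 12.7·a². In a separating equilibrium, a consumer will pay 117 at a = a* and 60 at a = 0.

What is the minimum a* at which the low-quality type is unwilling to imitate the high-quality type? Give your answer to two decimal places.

The low-quality type at a = 0 receives 60; imitating at a* yields 117 − 12.7·a*².
Indifference: 60 = 117 − 12.7·a*², so a*² = (117 − 60) / 12.7 ≈ 4.4882.
a* = √4.4882 ≈ 2.12.

2.12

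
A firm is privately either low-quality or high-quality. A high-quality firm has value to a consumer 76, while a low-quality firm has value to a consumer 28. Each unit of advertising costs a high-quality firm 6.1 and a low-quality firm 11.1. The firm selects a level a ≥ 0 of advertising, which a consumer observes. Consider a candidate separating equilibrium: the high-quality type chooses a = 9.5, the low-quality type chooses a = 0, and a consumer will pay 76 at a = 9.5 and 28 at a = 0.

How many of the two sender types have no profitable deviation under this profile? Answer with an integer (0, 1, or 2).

Low-quality type: stay at 0 → 28; mimic → 76 − 11.1 × 9.5 = -29.45. IC holds (28 ≥ -29.45).
High-quality type: signal → 76 − 6.1 × 9.5 = 18.05; deviate to 0 → 28. IC fails (18.05 < 28).
1 of 2 constraints hold, so this profile is not an equilibrium.

1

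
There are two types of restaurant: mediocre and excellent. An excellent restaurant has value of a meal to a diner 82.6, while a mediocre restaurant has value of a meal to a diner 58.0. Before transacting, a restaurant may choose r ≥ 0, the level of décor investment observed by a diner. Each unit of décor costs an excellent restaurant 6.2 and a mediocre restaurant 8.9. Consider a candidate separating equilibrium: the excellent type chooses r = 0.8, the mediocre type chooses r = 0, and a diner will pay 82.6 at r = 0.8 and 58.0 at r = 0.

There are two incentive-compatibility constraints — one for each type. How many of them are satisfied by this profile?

1

Excellent type: signal → 82.6 − 6.2 × 0.8 = 77.64; deviate to 0 → 58.0. IC holds (77.64 ≥ 58.0).
Mediocre type: stay at 0 → 58.0; mimic → 82.6 − 8.9 × 0.8 = 75.48. IC fails (58.0 < 75.48).
1 of 2 constraints hold, so this profile is not an equilibrium.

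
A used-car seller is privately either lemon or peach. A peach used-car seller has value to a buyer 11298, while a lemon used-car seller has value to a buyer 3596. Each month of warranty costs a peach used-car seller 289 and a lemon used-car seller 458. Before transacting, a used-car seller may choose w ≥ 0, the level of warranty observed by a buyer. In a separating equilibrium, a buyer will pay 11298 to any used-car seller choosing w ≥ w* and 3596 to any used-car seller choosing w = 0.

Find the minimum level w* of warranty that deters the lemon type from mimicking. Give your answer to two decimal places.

16.82

A lemon used-car seller choosing w = 0 receives 3596.
Imitating at w* instead would pay 11298 at cost 458·w*, netting 11298 − 458·w*.
Indifference: 3596 = 11298 − 458·w*, so w* = (11298 − 3596) / 458 ≈ 16.82.
At w* the lemon type's incentive constraint just binds; the peach type strictly prefers w* since its per-unit cost is lower.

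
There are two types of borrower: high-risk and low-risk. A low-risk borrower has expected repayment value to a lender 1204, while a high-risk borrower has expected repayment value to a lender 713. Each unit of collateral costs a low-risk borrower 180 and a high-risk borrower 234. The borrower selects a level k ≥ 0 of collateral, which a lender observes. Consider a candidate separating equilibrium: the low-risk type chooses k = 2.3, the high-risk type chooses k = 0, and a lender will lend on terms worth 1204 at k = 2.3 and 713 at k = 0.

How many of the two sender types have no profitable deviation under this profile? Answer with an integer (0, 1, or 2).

2

High-risk type: stay at 0 → 713; mimic → 1204 − 234 × 2.3 = 665.8. IC holds (713 ≥ 665.8).
Low-risk type: signal → 1204 − 180 × 2.3 = 790; deviate to 0 → 713. IC holds (790 ≥ 713).
2 of 2 constraints hold, so this is a separating equilibrium.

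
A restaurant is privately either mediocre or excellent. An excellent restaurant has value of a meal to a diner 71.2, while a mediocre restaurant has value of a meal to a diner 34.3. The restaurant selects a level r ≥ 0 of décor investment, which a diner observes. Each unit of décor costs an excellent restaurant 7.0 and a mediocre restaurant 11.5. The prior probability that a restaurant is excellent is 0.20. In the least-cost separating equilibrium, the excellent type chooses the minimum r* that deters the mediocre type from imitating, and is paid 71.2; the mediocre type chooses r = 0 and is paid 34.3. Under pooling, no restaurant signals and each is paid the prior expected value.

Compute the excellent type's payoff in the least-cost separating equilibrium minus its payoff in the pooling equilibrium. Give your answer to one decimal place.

7.1

Least-cost separating signal: r* solves 34.3 = 71.2 − 11.5·r*, so r* = (71.2 − 34.3)/11.5 ≈ 3.2087.
Excellent type's separating payoff: 71.2 − 7.0 × r* = 71.2 − 7.0 × (71.2 − 34.3)/11.5 = 71.2 − 258.3/11.5 ≈ 48.739.
Pooling payoff: 0.20 × 71.2 + 0.80 × 34.3 = 41.68.
Difference: 48.739 − 41.68 = 7.059, i.e. 7.1 to one decimal place.
The excellent type prefers to separate.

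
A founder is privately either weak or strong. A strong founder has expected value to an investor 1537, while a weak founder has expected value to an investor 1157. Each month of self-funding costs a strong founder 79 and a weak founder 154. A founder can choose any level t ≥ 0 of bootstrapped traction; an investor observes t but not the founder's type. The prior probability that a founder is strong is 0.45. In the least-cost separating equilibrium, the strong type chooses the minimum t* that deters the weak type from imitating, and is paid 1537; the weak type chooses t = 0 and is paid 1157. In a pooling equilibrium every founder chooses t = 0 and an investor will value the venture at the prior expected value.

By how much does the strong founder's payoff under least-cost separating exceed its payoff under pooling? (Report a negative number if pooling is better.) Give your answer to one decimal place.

14.1

Least-cost separating signal: t* solves 1157 = 1537 − 154·t*, so t* = (1537 − 1157)/154 ≈ 2.4675.
Strong type's separating payoff: 1537 − 79 × t* = 1537 − 79 × (1537 − 1157)/154 = 1537 − 30020/154 ≈ 1342.065.
Pooling payoff: 0.45 × 1537 + 0.55 × 1157 = 1328.
Difference: 1342.065 − 1328 = 14.065, i.e. 14.1 to one decimal place.
The strong type prefers to separate.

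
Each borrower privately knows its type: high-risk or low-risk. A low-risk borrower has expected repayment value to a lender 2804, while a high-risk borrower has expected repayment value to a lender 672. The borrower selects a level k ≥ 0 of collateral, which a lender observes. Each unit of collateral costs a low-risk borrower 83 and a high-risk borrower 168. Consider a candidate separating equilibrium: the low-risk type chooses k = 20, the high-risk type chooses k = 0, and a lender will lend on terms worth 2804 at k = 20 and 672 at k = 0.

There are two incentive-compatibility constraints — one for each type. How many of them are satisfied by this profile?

2

Low-risk type: signal → 2804 − 83 × 20 = 1144; deviate to 0 → 672. IC holds (1144 ≥ 672).
High-risk type: stay at 0 → 672; mimic → 2804 − 168 × 20 = -556. IC holds (672 ≥ -556).
2 of 2 constraints hold, so this is a separating equilibrium.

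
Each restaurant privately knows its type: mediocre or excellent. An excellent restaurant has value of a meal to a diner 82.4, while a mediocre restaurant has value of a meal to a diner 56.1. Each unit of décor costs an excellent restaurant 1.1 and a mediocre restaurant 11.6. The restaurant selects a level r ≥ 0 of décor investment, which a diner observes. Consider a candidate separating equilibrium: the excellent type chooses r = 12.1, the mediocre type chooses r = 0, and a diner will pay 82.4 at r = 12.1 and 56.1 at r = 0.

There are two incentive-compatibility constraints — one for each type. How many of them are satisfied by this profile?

Excellent type: signal → 82.4 − 1.1 × 12.1 = 69.09; deviate to 0 → 56.1. IC holds (69.09 ≥ 56.1).
Mediocre type: stay at 0 → 56.1; mimic → 82.4 − 11.6 × 12.1 = -57.96. IC holds (56.1 ≥ -57.96).
2 of 2 constraints hold, so this is a separating equilibrium.

2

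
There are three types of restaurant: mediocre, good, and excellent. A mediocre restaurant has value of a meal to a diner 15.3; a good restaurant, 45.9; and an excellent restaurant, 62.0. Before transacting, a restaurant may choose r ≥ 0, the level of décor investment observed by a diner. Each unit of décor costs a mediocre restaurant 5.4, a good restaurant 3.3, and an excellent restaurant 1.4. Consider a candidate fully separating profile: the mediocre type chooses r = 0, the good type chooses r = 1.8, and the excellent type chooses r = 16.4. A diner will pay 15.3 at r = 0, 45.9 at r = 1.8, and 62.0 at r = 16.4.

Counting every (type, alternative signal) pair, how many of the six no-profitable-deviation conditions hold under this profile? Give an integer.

Excellent (own payoff 62.0 − 1.4×16.4 = 39.04): to r=0 gives 15.3 → no gain ✓; to r=1.8 gives 45.9 − 1.4×1.8 = 43.38 → profitable ✗.
Good (own payoff 45.9 − 3.3×1.8 = 39.96): to r=0 gives 15.3 → no gain ✓; to r=16.4 gives 62.0 − 3.3×16.4 = 7.88 → no gain ✓.
Mediocre (own payoff 15.3): to r=1.8 gives 45.9 − 5.4×1.8 = 36.18 → profitable ✗; to r=16.4 gives 62.0 − 5.4×16.4 = -26.56 → no gain ✓.
4 of the 6 constraints hold; not an equilibrium.

4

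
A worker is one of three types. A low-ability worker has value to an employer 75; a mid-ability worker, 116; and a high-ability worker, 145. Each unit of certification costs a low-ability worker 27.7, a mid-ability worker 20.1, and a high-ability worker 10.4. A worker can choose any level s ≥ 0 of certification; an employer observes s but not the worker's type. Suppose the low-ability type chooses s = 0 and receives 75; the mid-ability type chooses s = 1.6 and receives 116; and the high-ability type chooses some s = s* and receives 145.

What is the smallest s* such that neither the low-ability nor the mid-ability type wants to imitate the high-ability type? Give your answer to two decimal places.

3.04

Low-ability type (on-path payoff 75) won't mimic when 75 ≥ 145 − 27.7·s*, i.e. s* ≥ 2.53.
Mid-ability type (on-path payoff 116 − 20.1×1.6 = 83.84) won't mimic when 83.84 ≥ 145 − 20.1·s*, i.e. s* ≥ 3.04.
Both must hold, so s* = max(2.53, 3.04) = 3.04. The mid-ability type's constraint binds.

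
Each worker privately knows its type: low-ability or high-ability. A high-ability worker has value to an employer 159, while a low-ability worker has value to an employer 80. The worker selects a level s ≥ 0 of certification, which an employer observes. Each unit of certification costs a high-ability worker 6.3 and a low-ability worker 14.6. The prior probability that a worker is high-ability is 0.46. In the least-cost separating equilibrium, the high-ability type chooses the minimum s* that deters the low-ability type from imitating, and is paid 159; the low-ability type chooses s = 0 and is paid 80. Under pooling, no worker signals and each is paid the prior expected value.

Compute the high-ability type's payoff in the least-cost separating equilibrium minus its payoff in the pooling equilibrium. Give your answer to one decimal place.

8.6

Least-cost separating signal: s* solves 80 = 159 − 14.6·s*, so s* = (159 − 80)/14.6 ≈ 5.4110.
High-ability type's separating payoff: 159 − 6.3 × s* = 159 − 6.3 × (159 − 80)/14.6 = 159 − 497.7/14.6 ≈ 124.911.
Pooling payoff: 0.46 × 159 + 0.54 × 80 = 116.34.
Difference: 124.911 − 116.34 = 8.571, i.e. 8.6 to one decimal place.
The high-ability type prefers to separate.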